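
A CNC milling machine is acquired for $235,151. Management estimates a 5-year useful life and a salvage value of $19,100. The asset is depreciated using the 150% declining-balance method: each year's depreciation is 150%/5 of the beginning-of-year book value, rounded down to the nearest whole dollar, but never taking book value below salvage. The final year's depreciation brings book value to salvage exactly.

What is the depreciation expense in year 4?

$24,197

Depreciable base = $235,151 − $19,100 = $216,051.
Year 1: ⌊$235,151 × 150%/5⌋ = $70,545. Book value $164,606.
Year 2: ⌊$164,606 × 150%/5⌋ = $49,381. Book value $115,225.
Year 3: ⌊$115,225 × 150%/5⌋ = $34,567. Book value $80,658.
Year 4: ⌊$80,658 × 150%/5⌋ = $24,197. Book value $56,461.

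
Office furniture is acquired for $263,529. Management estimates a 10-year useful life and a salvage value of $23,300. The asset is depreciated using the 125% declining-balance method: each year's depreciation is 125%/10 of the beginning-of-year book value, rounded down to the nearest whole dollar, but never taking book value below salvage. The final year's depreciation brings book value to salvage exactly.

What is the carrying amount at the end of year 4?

Depreciable base = $263,529 − $23,300 = $240,229.
Year 1: ⌊$263,529 × 125%/10⌋ = $32,941. Book value $230,588.
Year 2: ⌊$230,588 × 125%/10⌋ = $28,823. Book value $201,765.
Year 3: ⌊$201,765 × 125%/10⌋ = $25,220. Book value $176,545.
Year 4: ⌊$176,545 × 125%/10⌋ = $22,068. Book value $154,477.

$154,477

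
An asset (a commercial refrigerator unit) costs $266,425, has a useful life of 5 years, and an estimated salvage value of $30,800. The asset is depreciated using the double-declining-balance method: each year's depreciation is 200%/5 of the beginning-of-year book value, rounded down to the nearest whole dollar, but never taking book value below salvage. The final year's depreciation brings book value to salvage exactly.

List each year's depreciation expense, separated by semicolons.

Depreciable base = $266,425 − $30,800 = $235,625.
Year 1: ⌊$266,425 × 200%/5⌋ = $106,570. Book value $159,855.
Year 2: ⌊$159,855 × 200%/5⌋ = $63,942. Book value $95,913.
Year 3: ⌊$95,913 × 200%/5⌋ = $38,365. Book value $57,548.
Year 4: ⌊$57,548 × 200%/5⌋ = $23,019. Book value $34,529.
Year 5 (final): $34,529 − $30,800 = $3,729. Book value $30,800.

$106,570; $63,942; $38,365; $23,019; $3,729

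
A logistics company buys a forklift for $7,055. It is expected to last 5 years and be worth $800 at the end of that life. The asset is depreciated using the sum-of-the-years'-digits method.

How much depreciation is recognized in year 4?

Depreciable base = $7,055 − $800 = $6,255.
Sum of the years' digits = 5+4+3+2+1 = 15.
Year 1: $6,255 × 5/15 = $2,085. Book value $4,970.
Year 2: $6,255 × 4/15 = $1,668. Book value $3,302.
Year 3: $6,255 × 3/15 = $1,251. Book value $2,051.
Year 4: $6,255 × 2/15 = $834. Book value $1,217.

$834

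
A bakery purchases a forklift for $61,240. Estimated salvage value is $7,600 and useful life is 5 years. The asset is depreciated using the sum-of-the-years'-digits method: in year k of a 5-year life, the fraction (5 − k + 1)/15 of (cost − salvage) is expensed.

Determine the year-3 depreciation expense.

$10,728

Depreciable base = $61,240 − $7,600 = $53,640.
Sum of the years' digits = 5+4+3+2+1 = 15.
Year 1: $53,640 × 5/15 = $17,880. Book value $43,360.
Year 2: $53,640 × 4/15 = $14,304. Book value $29,056.
Year 3: $53,640 × 3/15 = $10,728. Book value $18,328.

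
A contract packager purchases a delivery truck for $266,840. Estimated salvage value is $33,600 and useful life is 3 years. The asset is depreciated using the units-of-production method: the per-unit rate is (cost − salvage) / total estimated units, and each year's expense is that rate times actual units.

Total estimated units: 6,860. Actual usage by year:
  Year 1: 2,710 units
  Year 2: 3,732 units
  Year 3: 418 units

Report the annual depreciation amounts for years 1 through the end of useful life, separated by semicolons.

Depreciable base = $266,840 − $33,600 = $233,240.
Rate = $233,240 / 6,860 units = $34 per unit.
Year 1: 2,710 × $34 = $92,140. Book value $174,700.
Year 2: 3,732 × $34 = $126,888. Book value $47,812.
Year 3: 418 × $34 = $14,212. Book value $33,600.

$92,140; $126,888; $14,212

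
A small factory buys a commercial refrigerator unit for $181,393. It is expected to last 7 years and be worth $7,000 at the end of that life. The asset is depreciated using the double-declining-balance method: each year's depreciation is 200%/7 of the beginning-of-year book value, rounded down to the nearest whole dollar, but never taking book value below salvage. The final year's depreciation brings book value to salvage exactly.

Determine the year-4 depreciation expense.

$18,887

Depreciable base = $181,393 − $7,000 = $174,393.
Year 1: ⌊$181,393 × 200%/7⌋ = $51,826. Book value $129,567.
Year 2: ⌊$129,567 × 200%/7⌋ = $37,019. Book value $92,548.
Year 3: ⌊$92,548 × 200%/7⌋ = $26,442. Book value $66,106.
Year 4: ⌊$66,106 × 200%/7⌋ = $18,887. Book value $47,219.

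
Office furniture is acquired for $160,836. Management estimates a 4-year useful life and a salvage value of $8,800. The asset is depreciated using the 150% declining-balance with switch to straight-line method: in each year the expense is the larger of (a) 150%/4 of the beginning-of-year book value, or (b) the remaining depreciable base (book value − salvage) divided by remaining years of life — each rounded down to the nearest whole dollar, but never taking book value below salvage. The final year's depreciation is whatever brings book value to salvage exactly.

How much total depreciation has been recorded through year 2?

Depreciable base = $160,836 − $8,800 = $152,036.
Year 1: DB = ⌊$160,836 × 150%/4⌋ = $60,313; SL = ⌊$152,036/4⌋ = $38,009 → take DB $60,313. Book value $100,523.
Year 2: DB = ⌊$100,523 × 150%/4⌋ = $37,696; SL = ⌊$91,723/3⌋ = $30,574 → take DB $37,696. Book value $62,827.
Accumulated through year 2 = $160,836 − $62,827 = $98,009.

$98,009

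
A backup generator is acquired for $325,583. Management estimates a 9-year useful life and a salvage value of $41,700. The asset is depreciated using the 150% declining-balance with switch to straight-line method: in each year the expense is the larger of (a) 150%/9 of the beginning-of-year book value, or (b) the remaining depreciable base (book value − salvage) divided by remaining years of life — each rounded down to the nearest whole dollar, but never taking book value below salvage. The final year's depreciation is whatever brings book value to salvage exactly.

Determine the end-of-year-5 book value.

Depreciable base = $325,583 − $41,700 = $283,883.
Year 1: DB = ⌊$325,583 × 150%/9⌋ = $54,263; SL = ⌊$283,883/9⌋ = $31,542 → take DB $54,263. Book value $271,320.
Year 2: DB = ⌊$271,320 × 150%/9⌋ = $45,220; SL = ⌊$229,620/8⌋ = $28,702 → take DB $45,220. Book value $226,100.
Year 3: DB = ⌊$226,100 × 150%/9⌋ = $37,683; SL = ⌊$184,400/7⌋ = $26,342 → take DB $37,683. Book value $188,417.
Year 4: DB = ⌊$188,417 × 150%/9⌋ = $31,402; SL = ⌊$146,717/6⌋ = $24,452 → take DB $31,402. Book value $157,015.
Year 5: DB = ⌊$157,015 × 150%/9⌋ = $26,169; SL = ⌊$115,315/5⌋ = $23,063 → take DB $26,169. Book value $130,846.

$130,846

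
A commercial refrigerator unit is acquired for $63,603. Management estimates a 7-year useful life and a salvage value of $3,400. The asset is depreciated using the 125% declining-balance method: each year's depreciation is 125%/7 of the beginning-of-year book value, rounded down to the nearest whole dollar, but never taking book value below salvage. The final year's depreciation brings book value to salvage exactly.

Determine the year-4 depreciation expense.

Depreciable base = $63,603 − $3,400 = $60,203.
Year 1: ⌊$63,603 × 125%/7⌋ = $11,357. Book value $52,246.
Year 2: ⌊$52,246 × 125%/7⌋ = $9,329. Book value $42,917.
Year 3: ⌊$42,917 × 125%/7⌋ = $7,663. Book value $35,254.
Year 4: ⌊$35,254 × 125%/7⌋ = $6,295. Book value $28,959.

$6,295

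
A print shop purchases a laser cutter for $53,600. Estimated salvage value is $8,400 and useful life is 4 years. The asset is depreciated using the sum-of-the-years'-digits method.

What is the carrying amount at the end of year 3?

Depreciable base = $53,600 − $8,400 = $45,200.
Sum of the years' digits = 4+3+2+1 = 10.
Year 1: $45,200 × 4/10 = $18,080. Book value $35,520.
Year 2: $45,200 × 3/10 = $13,560. Book value $21,960.
Year 3: $45,200 × 2/10 = $9,040. Book value $12,920.

$12,920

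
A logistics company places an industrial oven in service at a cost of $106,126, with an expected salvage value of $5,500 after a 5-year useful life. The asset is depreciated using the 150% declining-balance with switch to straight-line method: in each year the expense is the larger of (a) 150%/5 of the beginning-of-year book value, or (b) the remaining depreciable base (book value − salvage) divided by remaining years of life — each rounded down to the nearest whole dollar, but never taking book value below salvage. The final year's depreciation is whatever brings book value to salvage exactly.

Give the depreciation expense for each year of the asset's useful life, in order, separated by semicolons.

Depreciable base = $106,126 − $5,500 = $100,626.
Year 1: DB = ⌊$106,126 × 150%/5⌋ = $31,837; SL = ⌊$100,626/5⌋ = $20,125 → take DB $31,837. Book value $74,289.
Year 2: DB = ⌊$74,289 × 150%/5⌋ = $22,286; SL = ⌊$68,789/4⌋ = $17,197 → take DB $22,286. Book value $52,003.
Year 3: DB = ⌊$52,003 × 150%/5⌋ = $15,600; SL = ⌊$46,503/3⌋ = $15,501 → take DB $15,600. Book value $36,403.
Year 4: DB = ⌊$36,403 × 150%/5⌋ = $10,920; SL = ⌊$30,903/2⌋ = $15,451 → take SL $15,451. Book value $20,952.
Year 5 (final): $20,952 − $5,500 = $15,452. Book value $5,500.

$31,837; $22,286; $15,600; $15,451; $15,452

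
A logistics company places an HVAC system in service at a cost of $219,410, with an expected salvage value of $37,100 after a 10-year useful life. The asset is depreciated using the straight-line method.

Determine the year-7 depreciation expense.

$18,231

Depreciable base = $219,410 − $37,100 = $182,310.
Annual expense = $182,310 / 10 = $18,231.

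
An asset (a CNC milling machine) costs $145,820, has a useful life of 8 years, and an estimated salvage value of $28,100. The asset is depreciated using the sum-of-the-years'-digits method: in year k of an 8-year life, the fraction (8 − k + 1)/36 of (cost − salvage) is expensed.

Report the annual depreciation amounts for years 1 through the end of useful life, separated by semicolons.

$26,160; $22,890; $19,620; $16,350; $13,080; $9,810; $6,540; $3,270

Depreciable base = $145,820 − $28,100 = $117,720.
Sum of the years' digits = 8+7+6+5+4+3+2+1 = 36.
Year 1: $117,720 × 8/36 = $26,160. Book value $119,660.
Year 2: $117,720 × 7/36 = $22,890. Book value $96,770.
Year 3: $117,720 × 6/36 = $19,620. Book value $77,150.
Year 4: $117,720 × 5/36 = $16,350. Book value $60,800.
Year 5: $117,720 × 4/36 = $13,080. Book value $47,720.
Year 6: $117,720 × 3/36 = $9,810. Book value $37,910.
Year 7: $117,720 × 2/36 = $6,540. Book value $31,370.
Year 8: $117,720 × 1/36 = $3,270. Book value $28,100.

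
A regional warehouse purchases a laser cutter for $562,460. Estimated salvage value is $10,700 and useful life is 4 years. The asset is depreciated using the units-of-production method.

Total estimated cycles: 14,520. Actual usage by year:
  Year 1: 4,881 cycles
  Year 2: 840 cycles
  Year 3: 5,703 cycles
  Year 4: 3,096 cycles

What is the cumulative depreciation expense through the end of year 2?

Depreciable base = $562,460 − $10,700 = $551,760.
Rate = $551,760 / 14,520 cycles = $38 per cycle.
Year 1: 4,881 × $38 = $185,478. Book value $376,982.
Year 2: 840 × $38 = $31,920. Book value $345,062.
Accumulated through year 2 = $562,460 − $345,062 = $217,398.

$217,398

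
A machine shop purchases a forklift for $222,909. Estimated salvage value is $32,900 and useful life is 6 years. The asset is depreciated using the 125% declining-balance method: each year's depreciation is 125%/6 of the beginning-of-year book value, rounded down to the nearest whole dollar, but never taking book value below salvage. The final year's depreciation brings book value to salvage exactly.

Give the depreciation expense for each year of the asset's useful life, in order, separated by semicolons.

$46,439; $36,764; $29,105; $23,041; $18,241; $36,419

Depreciable base = $222,909 − $32,900 = $190,009.
Year 1: ⌊$222,909 × 125%/6⌋ = $46,439. Book value $176,470.
Year 2: ⌊$176,470 × 125%/6⌋ = $36,764. Book value $139,706.
Year 3: ⌊$139,706 × 125%/6⌋ = $29,105. Book value $110,601.
Year 4: ⌊$110,601 × 125%/6⌋ = $23,041. Book value $87,560.
Year 5: ⌊$87,560 × 125%/6⌋ = $18,241. Book value $69,319.
Year 6 (final): $69,319 − $32,900 = $36,419. Book value $32,900.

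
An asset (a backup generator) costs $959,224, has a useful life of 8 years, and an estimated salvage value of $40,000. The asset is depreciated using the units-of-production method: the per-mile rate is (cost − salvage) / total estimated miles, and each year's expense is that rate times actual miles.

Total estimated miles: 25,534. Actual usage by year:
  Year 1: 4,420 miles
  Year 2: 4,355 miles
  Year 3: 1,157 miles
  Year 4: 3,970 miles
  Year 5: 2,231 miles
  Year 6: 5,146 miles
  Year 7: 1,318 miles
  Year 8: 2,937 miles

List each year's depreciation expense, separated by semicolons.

$159,120; $156,780; $41,652; $142,920; $80,316; $185,256; $47,448; $105,732

Depreciable base = $959,224 − $40,000 = $919,224.
Rate = $919,224 / 25,534 miles = $36 per mile.
Year 1: 4,420 × $36 = $159,120. Book value $800,104.
Year 2: 4,355 × $36 = $156,780. Book value $643,324.
Year 3: 1,157 × $36 = $41,652. Book value $601,672.
Year 4: 3,970 × $36 = $142,920. Book value $458,752.
Year 5: 2,231 × $36 = $80,316. Book value $378,436.
Year 6: 5,146 × $36 = $185,256. Book value $193,180.
Year 7: 1,318 × $36 = $47,448. Book value $145,732.
Year 8: 2,937 × $36 = $105,732. Book value $40,000.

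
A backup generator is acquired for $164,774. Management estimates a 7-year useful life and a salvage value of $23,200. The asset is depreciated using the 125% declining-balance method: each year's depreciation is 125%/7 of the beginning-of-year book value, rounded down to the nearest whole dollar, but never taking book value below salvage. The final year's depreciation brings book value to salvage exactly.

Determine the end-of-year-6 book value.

$50,621

Depreciable base = $164,774 − $23,200 = $141,574.
Year 1: ⌊$164,774 × 125%/7⌋ = $29,423. Book value $135,351.
Year 2: ⌊$135,351 × 125%/7⌋ = $24,169. Book value $111,182.
Year 3: ⌊$111,182 × 125%/7⌋ = $19,853. Book value $91,329.
Year 4: ⌊$91,329 × 125%/7⌋ = $16,308. Book value $75,021.
Year 5: ⌊$75,021 × 125%/7⌋ = $13,396. Book value $61,625.
Year 6: ⌊$61,625 × 125%/7⌋ = $11,004. Book value $50,621.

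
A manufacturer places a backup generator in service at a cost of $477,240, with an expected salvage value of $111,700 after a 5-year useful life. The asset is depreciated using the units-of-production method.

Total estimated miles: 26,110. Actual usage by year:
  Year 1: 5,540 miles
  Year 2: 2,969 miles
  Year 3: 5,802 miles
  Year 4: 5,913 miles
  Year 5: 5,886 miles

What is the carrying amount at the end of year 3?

$276,886

Depreciable base = $477,240 − $111,700 = $365,540.
Rate = $365,540 / 26,110 miles = $14 per mile.
Year 1: 5,540 × $14 = $77,560. Book value $399,680.
Year 2: 2,969 × $14 = $41,566. Book value $358,114.
Year 3: 5,802 × $14 = $81,228. Book value $276,886.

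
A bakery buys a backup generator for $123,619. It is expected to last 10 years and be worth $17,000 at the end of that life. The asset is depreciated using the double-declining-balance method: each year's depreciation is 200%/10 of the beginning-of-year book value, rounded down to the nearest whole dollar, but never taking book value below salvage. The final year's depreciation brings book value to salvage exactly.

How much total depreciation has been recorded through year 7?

Depreciable base = $123,619 − $17,000 = $106,619.
Year 1: ⌊$123,619 × 200%/10⌋ = $24,723. Book value $98,896.
Year 2: ⌊$98,896 × 200%/10⌋ = $19,779. Book value $79,117.
Year 3: ⌊$79,117 × 200%/10⌋ = $15,823. Book value $63,294.
Year 4: ⌊$63,294 × 200%/10⌋ = $12,658. Book value $50,636.
Year 5: ⌊$50,636 × 200%/10⌋ = $10,127. Book value $40,509.
Year 6: ⌊$40,509 × 200%/10⌋ = $8,101. Book value $32,408.
Year 7: ⌊$32,408 × 200%/10⌋ = $6,481. Book value $25,927.
Accumulated through year 7 = $123,619 − $25,927 = $97,692.

$97,692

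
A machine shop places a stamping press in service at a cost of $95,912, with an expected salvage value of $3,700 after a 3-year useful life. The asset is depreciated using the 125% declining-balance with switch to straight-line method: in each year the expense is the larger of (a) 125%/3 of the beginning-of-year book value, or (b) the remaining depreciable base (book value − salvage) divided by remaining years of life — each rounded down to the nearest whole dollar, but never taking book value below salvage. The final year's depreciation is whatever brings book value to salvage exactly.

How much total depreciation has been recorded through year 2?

$66,087

Depreciable base = $95,912 − $3,700 = $92,212.
Year 1: DB = ⌊$95,912 × 125%/3⌋ = $39,963; SL = ⌊$92,212/3⌋ = $30,737 → take DB $39,963. Book value $55,949.
Year 2: DB = ⌊$55,949 × 125%/3⌋ = $23,312; SL = ⌊$52,249/2⌋ = $26,124 → take SL $26,124. Book value $29,825.
Accumulated through year 2 = $95,912 − $29,825 = $66,087.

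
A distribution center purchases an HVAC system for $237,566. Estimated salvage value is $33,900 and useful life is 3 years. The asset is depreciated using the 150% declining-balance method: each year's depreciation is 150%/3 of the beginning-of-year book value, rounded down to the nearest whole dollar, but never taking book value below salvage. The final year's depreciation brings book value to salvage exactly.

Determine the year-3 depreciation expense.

Depreciable base = $237,566 − $33,900 = $203,666.
Year 1: ⌊$237,566 × 150%/3⌋ = $118,783. Book value $118,783.
Year 2: ⌊$118,783 × 150%/3⌋ = $59,391. Book value $59,392.
Year 3 (final): $59,392 − $33,900 = $25,492. Book value $33,900.

$25,492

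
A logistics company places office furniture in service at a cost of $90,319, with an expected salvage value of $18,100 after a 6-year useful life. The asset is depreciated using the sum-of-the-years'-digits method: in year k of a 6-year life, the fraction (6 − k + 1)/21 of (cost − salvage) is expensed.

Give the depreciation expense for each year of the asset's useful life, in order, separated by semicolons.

$20,634; $17,195; $13,756; $10,317; $6,878; $3,439

Depreciable base = $90,319 − $18,100 = $72,219.
Sum of the years' digits = 6+5+4+3+2+1 = 21.
Year 1: $72,219 × 6/21 = $20,634. Book value $69,685.
Year 2: $72,219 × 5/21 = $17,195. Book value $52,490.
Year 3: $72,219 × 4/21 = $13,756. Book value $38,734.
Year 4: $72,219 × 3/21 = $10,317. Book value $28,417.
Year 5: $72,219 × 2/21 = $6,878. Book value $21,539.
Year 6: $72,219 × 1/21 = $3,439. Book value $18,100.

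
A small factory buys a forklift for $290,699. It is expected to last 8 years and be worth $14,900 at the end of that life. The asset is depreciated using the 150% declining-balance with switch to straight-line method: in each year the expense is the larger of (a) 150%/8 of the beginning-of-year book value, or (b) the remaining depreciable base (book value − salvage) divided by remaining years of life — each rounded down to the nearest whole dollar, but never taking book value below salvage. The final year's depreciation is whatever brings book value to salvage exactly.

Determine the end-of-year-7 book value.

Depreciable base = $290,699 − $14,900 = $275,799.
Year 1: DB = ⌊$290,699 × 150%/8⌋ = $54,506; SL = ⌊$275,799/8⌋ = $34,474 → take DB $54,506. Book value $236,193.
Year 2: DB = ⌊$236,193 × 150%/8⌋ = $44,286; SL = ⌊$221,293/7⌋ = $31,613 → take DB $44,286. Book value $191,907.
Year 3: DB = ⌊$191,907 × 150%/8⌋ = $35,982; SL = ⌊$177,007/6⌋ = $29,501 → take DB $35,982. Book value $155,925.
Year 4: DB = ⌊$155,925 × 150%/8⌋ = $29,235; SL = ⌊$141,025/5⌋ = $28,205 → take DB $29,235. Book value $126,690.
Year 5: DB = ⌊$126,690 × 150%/8⌋ = $23,754; SL = ⌊$111,790/4⌋ = $27,947 → take SL $27,947. Book value $98,743.
Year 6: DB = ⌊$98,743 × 150%/8⌋ = $18,514; SL = ⌊$83,843/3⌋ = $27,947 → take SL $27,947. Book value $70,796.
Year 7: DB = ⌊$70,796 × 150%/8⌋ = $13,274; SL = ⌊$55,896/2⌋ = $27,948 → take SL $27,948. Book value $42,848.

$42,848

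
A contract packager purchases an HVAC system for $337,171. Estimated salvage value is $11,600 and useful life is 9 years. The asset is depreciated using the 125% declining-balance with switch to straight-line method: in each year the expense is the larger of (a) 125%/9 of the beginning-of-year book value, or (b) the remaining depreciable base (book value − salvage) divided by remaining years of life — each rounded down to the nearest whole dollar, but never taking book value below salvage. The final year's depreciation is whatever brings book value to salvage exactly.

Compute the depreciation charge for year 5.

$33,949

Depreciable base = $337,171 − $11,600 = $325,571.
Year 1: DB = ⌊$337,171 × 125%/9⌋ = $46,829; SL = ⌊$325,571/9⌋ = $36,174 → take DB $46,829. Book value $290,342.
Year 2: DB = ⌊$290,342 × 125%/9⌋ = $40,325; SL = ⌊$278,742/8⌋ = $34,842 → take DB $40,325. Book value $250,017.
Year 3: DB = ⌊$250,017 × 125%/9⌋ = $34,724; SL = ⌊$238,417/7⌋ = $34,059 → take DB $34,724. Book value $215,293.
Year 4: DB = ⌊$215,293 × 125%/9⌋ = $29,901; SL = ⌊$203,693/6⌋ = $33,948 → take SL $33,948. Book value $181,345.
Year 5: DB = ⌊$181,345 × 125%/9⌋ = $25,186; SL = ⌊$169,745/5⌋ = $33,949 → take SL $33,949. Book value $147,396.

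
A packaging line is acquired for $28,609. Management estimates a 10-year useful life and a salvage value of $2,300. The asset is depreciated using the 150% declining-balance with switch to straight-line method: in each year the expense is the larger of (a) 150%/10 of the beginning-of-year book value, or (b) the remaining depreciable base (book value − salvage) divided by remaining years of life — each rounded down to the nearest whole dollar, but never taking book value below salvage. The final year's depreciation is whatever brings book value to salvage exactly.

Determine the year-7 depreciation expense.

Depreciable base = $28,609 − $2,300 = $26,309.
Year 1: DB = ⌊$28,609 × 150%/10⌋ = $4,291; SL = ⌊$26,309/10⌋ = $2,630 → take DB $4,291. Book value $24,318.
Year 2: DB = ⌊$24,318 × 150%/10⌋ = $3,647; SL = ⌊$22,018/9⌋ = $2,446 → take DB $3,647. Book value $20,671.
Year 3: DB = ⌊$20,671 × 150%/10⌋ = $3,100; SL = ⌊$18,371/8⌋ = $2,296 → take DB $3,100. Book value $17,571.
Year 4: DB = ⌊$17,571 × 150%/10⌋ = $2,635; SL = ⌊$15,271/7⌋ = $2,181 → take DB $2,635. Book value $14,936.
Year 5: DB = ⌊$14,936 × 150%/10⌋ = $2,240; SL = ⌊$12,636/6⌋ = $2,106 → take DB $2,240. Book value $12,696.
Year 6: DB = ⌊$12,696 × 150%/10⌋ = $1,904; SL = ⌊$10,396/5⌋ = $2,079 → take SL $2,079. Book value $10,617.
Year 7: DB = ⌊$10,617 × 150%/10⌋ = $1,592; SL = ⌊$8,317/4⌋ = $2,079 → take SL $2,079. Book value $8,538.

$2,079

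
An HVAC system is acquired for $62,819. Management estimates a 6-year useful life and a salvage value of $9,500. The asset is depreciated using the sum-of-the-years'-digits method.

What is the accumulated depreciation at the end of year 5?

Depreciable base = $62,819 − $9,500 = $53,319.
Sum of the years' digits = 6+5+4+3+2+1 = 21.
Year 1: $53,319 × 6/21 = $15,234. Book value $47,585.
Year 2: $53,319 × 5/21 = $12,695. Book value $34,890.
Year 3: $53,319 × 4/21 = $10,156. Book value $24,734.
Year 4: $53,319 × 3/21 = $7,617. Book value $17,117.
Year 5: $53,319 × 2/21 = $5,078. Book value $12,039.
Accumulated through year 5 = $62,819 − $12,039 = $50,780.

$50,780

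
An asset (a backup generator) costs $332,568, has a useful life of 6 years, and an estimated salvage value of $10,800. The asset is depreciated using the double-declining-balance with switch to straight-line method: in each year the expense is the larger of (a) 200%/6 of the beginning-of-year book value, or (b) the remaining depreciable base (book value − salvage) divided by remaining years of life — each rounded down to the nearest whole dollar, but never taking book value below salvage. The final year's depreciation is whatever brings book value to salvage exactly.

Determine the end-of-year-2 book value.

Depreciable base = $332,568 − $10,800 = $321,768.
Year 1: DB = ⌊$332,568 × 200%/6⌋ = $110,856; SL = ⌊$321,768/6⌋ = $53,628 → take DB $110,856. Book value $221,712.
Year 2: DB = ⌊$221,712 × 200%/6⌋ = $73,904; SL = ⌊$210,912/5⌋ = $42,182 → take DB $73,904. Book value $147,808.

$147,808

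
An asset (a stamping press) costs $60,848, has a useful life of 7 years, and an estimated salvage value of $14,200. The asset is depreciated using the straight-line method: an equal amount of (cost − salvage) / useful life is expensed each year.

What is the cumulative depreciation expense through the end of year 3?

Depreciable base = $60,848 − $14,200 = $46,648.
Annual expense = $46,648 / 7 = $6,664.
End of year 1: book value $54,184.
End of year 2: book value $47,520.
End of year 3: book value $40,856.
Accumulated through year 3 = $60,848 − $40,856 = $19,992.

$19,992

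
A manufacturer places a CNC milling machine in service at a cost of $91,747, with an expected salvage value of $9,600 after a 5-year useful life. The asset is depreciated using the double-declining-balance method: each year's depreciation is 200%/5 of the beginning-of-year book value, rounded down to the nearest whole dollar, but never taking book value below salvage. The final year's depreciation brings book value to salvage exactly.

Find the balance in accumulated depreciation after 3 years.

Depreciable base = $91,747 − $9,600 = $82,147.
Year 1: ⌊$91,747 × 200%/5⌋ = $36,698. Book value $55,049.
Year 2: ⌊$55,049 × 200%/5⌋ = $22,019. Book value $33,030.
Year 3: ⌊$33,030 × 200%/5⌋ = $13,212. Book value $19,818.
Accumulated through year 3 = $91,747 − $19,818 = $71,929.

$71,929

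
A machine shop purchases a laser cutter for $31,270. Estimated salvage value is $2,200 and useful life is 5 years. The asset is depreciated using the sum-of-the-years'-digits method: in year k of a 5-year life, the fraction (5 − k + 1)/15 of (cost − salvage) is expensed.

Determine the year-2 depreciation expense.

Depreciable base = $31,270 − $2,200 = $29,070.
Sum of the years' digits = 5+4+3+2+1 = 15.
Year 1: $29,070 × 5/15 = $9,690. Book value $21,580.
Year 2: $29,070 × 4/15 = $7,752. Book value $13,828.

$7,752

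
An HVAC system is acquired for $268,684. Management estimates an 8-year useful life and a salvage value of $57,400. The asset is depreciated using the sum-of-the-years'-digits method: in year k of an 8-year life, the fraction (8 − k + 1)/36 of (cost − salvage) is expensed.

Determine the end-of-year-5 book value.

$92,614

Depreciable base = $268,684 − $57,400 = $211,284.
Sum of the years' digits = 8+7+6+5+4+3+2+1 = 36.
Year 1: $211,284 × 8/36 = $46,952. Book value $221,732.
Year 2: $211,284 × 7/36 = $41,083. Book value $180,649.
Year 3: $211,284 × 6/36 = $35,214. Book value $145,435.
Year 4: $211,284 × 5/36 = $29,345. Book value $116,090.
Year 5: $211,284 × 4/36 = $23,476. Book value $92,614.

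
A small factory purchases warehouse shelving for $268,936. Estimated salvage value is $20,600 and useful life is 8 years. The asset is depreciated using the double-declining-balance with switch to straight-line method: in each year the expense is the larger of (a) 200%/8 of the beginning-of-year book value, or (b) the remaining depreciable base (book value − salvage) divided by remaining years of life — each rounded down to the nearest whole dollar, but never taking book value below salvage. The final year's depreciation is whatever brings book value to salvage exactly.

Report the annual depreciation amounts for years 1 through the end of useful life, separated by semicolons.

Depreciable base = $268,936 − $20,600 = $248,336.
Year 1: DB = ⌊$268,936 × 200%/8⌋ = $67,234; SL = ⌊$248,336/8⌋ = $31,042 → take DB $67,234. Book value $201,702.
Year 2: DB = ⌊$201,702 × 200%/8⌋ = $50,425; SL = ⌊$181,102/7⌋ = $25,871 → take DB $50,425. Book value $151,277.
Year 3: DB = ⌊$151,277 × 200%/8⌋ = $37,819; SL = ⌊$130,677/6⌋ = $21,779 → take DB $37,819. Book value $113,458.
Year 4: DB = ⌊$113,458 × 200%/8⌋ = $28,364; SL = ⌊$92,858/5⌋ = $18,571 → take DB $28,364. Book value $85,094.
Year 5: DB = ⌊$85,094 × 200%/8⌋ = $21,273; SL = ⌊$64,494/4⌋ = $16,123 → take DB $21,273. Book value $63,821.
Year 6: DB = ⌊$63,821 × 200%/8⌋ = $15,955; SL = ⌊$43,221/3⌋ = $14,407 → take DB $15,955. Book value $47,866.
Year 7: DB = ⌊$47,866 × 200%/8⌋ = $11,966; SL = ⌊$27,266/2⌋ = $13,633 → take SL $13,633. Book value $34,233.
Year 8 (final): $34,233 − $20,600 = $13,633. Book value $20,600.

$67,234; $50,425; $37,819; $28,364; $21,273; $15,955; $13,633; $13,633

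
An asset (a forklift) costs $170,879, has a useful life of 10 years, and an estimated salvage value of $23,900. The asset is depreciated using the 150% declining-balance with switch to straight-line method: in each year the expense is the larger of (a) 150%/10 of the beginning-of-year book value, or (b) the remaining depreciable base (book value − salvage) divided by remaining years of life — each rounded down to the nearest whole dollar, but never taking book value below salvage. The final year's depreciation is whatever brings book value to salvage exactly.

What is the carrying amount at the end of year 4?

Depreciable base = $170,879 − $23,900 = $146,979.
Year 1: DB = ⌊$170,879 × 150%/10⌋ = $25,631; SL = ⌊$146,979/10⌋ = $14,697 → take DB $25,631. Book value $145,248.
Year 2: DB = ⌊$145,248 × 150%/10⌋ = $21,787; SL = ⌊$121,348/9⌋ = $13,483 → take DB $21,787. Book value $123,461.
Year 3: DB = ⌊$123,461 × 150%/10⌋ = $18,519; SL = ⌊$99,561/8⌋ = $12,445 → take DB $18,519. Book value $104,942.
Year 4: DB = ⌊$104,942 × 150%/10⌋ = $15,741; SL = ⌊$81,042/7⌋ = $11,577 → take DB $15,741. Book value $89,201.

$89,201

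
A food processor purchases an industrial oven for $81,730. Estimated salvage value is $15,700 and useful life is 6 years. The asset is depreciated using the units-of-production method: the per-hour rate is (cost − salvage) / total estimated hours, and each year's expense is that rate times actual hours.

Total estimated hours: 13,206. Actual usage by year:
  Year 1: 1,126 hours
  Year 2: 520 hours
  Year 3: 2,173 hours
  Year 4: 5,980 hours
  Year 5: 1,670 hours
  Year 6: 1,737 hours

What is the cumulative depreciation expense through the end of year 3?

$19,095

Depreciable base = $81,730 − $15,700 = $66,030.
Rate = $66,030 / 13,206 hours = $5 per hour.
Year 1: 1,126 × $5 = $5,630. Book value $76,100.
Year 2: 520 × $5 = $2,600. Book value $73,500.
Year 3: 2,173 × $5 = $10,865. Book value $62,635.
Accumulated through year 3 = $81,730 − $62,635 = $19,095.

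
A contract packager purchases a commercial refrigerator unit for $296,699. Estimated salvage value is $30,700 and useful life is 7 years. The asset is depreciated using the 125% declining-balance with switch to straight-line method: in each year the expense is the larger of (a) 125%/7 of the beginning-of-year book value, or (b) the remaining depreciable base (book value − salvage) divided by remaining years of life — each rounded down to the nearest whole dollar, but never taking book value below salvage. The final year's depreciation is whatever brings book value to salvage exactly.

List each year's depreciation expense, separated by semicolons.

$52,981; $43,521; $35,749; $33,437; $33,437; $33,437; $33,437

Depreciable base = $296,699 − $30,700 = $265,999.
Year 1: DB = ⌊$296,699 × 125%/7⌋ = $52,981; SL = ⌊$265,999/7⌋ = $37,999 → take DB $52,981. Book value $243,718.
Year 2: DB = ⌊$243,718 × 125%/7⌋ = $43,521; SL = ⌊$213,018/6⌋ = $35,503 → take DB $43,521. Book value $200,197.
Year 3: DB = ⌊$200,197 × 125%/7⌋ = $35,749; SL = ⌊$169,497/5⌋ = $33,899 → take DB $35,749. Book value $164,448.
Year 4: DB = ⌊$164,448 × 125%/7⌋ = $29,365; SL = ⌊$133,748/4⌋ = $33,437 → take SL $33,437. Book value $131,011.
Year 5: DB = ⌊$131,011 × 125%/7⌋ = $23,394; SL = ⌊$100,311/3⌋ = $33,437 → take SL $33,437. Book value $97,574.
Year 6: DB = ⌊$97,574 × 125%/7⌋ = $17,423; SL = ⌊$66,874/2⌋ = $33,437 → take SL $33,437. Book value $64,137.
Year 7 (final): $64,137 − $30,700 = $33,437. Book value $30,700.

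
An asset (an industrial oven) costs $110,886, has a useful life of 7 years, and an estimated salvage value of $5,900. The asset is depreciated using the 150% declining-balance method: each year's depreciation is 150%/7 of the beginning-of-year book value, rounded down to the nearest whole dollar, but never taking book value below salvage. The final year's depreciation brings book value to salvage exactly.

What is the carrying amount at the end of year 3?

$53,787

Depreciable base = $110,886 − $5,900 = $104,986.
Year 1: ⌊$110,886 × 150%/7⌋ = $23,761. Book value $87,125.
Year 2: ⌊$87,125 × 150%/7⌋ = $18,669. Book value $68,456.
Year 3: ⌊$68,456 × 150%/7⌋ = $14,669. Book value $53,787.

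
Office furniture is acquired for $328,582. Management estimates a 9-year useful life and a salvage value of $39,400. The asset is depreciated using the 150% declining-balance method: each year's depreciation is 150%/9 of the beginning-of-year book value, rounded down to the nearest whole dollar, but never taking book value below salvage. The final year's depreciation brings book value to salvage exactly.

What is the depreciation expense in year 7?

$18,340

Depreciable base = $328,582 − $39,400 = $289,182.
Year 1: ⌊$328,582 × 150%/9⌋ = $54,763. Book value $273,819.
Year 2: ⌊$273,819 × 150%/9⌋ = $45,636. Book value $228,183.
Year 3: ⌊$228,183 × 150%/9⌋ = $38,030. Book value $190,153.
Year 4: ⌊$190,153 × 150%/9⌋ = $31,692. Book value $158,461.
Year 5: ⌊$158,461 × 150%/9⌋ = $26,410. Book value $132,051.
Year 6: ⌊$132,051 × 150%/9⌋ = $22,008. Book value $110,043.
Year 7: ⌊$110,043 × 150%/9⌋ = $18,340. Book value $91,703.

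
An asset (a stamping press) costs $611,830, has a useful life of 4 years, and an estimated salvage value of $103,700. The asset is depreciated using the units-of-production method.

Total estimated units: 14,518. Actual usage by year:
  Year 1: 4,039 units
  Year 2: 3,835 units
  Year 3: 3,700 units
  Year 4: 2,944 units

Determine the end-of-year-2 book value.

$336,240

Depreciable base = $611,830 − $103,700 = $508,130.
Rate = $508,130 / 14,518 units = $35 per unit.
Year 1: 4,039 × $35 = $141,365. Book value $470,465.
Year 2: 3,835 × $35 = $134,225. Book value $336,240.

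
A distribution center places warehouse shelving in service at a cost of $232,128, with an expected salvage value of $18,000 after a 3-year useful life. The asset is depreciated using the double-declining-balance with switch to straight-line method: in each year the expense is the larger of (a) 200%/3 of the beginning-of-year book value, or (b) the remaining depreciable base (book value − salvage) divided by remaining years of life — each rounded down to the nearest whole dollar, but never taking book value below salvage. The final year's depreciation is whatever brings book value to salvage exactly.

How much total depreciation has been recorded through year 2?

$206,336

Depreciable base = $232,128 − $18,000 = $214,128.
Year 1: DB = ⌊$232,128 × 200%/3⌋ = $154,752; SL = ⌊$214,128/3⌋ = $71,376 → take DB $154,752. Book value $77,376.
Year 2: DB = ⌊$77,376 × 200%/3⌋ = $51,584; SL = ⌊$59,376/2⌋ = $29,688 → take DB $51,584. Book value $25,792.
Accumulated through year 2 = $232,128 − $25,792 = $206,336.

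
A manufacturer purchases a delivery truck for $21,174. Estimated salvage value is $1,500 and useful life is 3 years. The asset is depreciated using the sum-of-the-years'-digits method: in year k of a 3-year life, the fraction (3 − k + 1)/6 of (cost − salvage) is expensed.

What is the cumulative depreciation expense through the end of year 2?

Depreciable base = $21,174 − $1,500 = $19,674.
Sum of the years' digits = 3+2+1 = 6.
Year 1: $19,674 × 3/6 = $9,837. Book value $11,337.
Year 2: $19,674 × 2/6 = $6,558. Book value $4,779.
Accumulated through year 2 = $21,174 − $4,779 = $16,395.

$16,395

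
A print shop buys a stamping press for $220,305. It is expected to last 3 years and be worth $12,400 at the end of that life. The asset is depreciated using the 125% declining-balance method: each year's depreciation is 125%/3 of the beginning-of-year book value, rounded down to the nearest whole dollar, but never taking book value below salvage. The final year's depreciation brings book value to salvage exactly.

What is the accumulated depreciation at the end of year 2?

$145,339

Depreciable base = $220,305 − $12,400 = $207,905.
Year 1: ⌊$220,305 × 125%/3⌋ = $91,793. Book value $128,512.
Year 2: ⌊$128,512 × 125%/3⌋ = $53,546. Book value $74,966.
Accumulated through year 2 = $220,305 − $74,966 = $145,339.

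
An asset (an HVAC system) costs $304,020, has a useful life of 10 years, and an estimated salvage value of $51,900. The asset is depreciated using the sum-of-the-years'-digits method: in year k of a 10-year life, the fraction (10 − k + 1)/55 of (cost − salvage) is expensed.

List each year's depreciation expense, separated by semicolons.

Depreciable base = $304,020 − $51,900 = $252,120.
Sum of the years' digits = 10+9+8+7+6+5+4+3+2+1 = 55.
Year 1: $252,120 × 10/55 = $45,840. Book value $258,180.
Year 2: $252,120 × 9/55 = $41,256. Book value $216,924.
Year 3: $252,120 × 8/55 = $36,672. Book value $180,252.
Year 4: $252,120 × 7/55 = $32,088. Book value $148,164.
Year 5: $252,120 × 6/55 = $27,504. Book value $120,660.
Year 6: $252,120 × 5/55 = $22,920. Book value $97,740.
Year 7: $252,120 × 4/55 = $18,336. Book value $79,404.
Year 8: $252,120 × 3/55 = $13,752. Book value $65,652.
Year 9: $252,120 × 2/55 = $9,168. Book value $56,484.
Year 10: $252,120 × 1/55 = $4,584. Book value $51,900.

$45,840; $41,256; $36,672; $32,088; $27,504; $22,920; $18,336; $13,752; $9,168; $4,584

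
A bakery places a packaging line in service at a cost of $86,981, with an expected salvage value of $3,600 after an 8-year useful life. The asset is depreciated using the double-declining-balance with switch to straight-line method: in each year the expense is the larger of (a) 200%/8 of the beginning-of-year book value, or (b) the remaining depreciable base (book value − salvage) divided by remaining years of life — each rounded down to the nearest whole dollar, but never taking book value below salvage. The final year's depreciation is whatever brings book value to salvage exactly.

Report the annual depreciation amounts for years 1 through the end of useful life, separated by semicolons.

Depreciable base = $86,981 − $3,600 = $83,381.
Year 1: DB = ⌊$86,981 × 200%/8⌋ = $21,745; SL = ⌊$83,381/8⌋ = $10,422 → take DB $21,745. Book value $65,236.
Year 2: DB = ⌊$65,236 × 200%/8⌋ = $16,309; SL = ⌊$61,636/7⌋ = $8,805 → take DB $16,309. Book value $48,927.
Year 3: DB = ⌊$48,927 × 200%/8⌋ = $12,231; SL = ⌊$45,327/6⌋ = $7,554 → take DB $12,231. Book value $36,696.
Year 4: DB = ⌊$36,696 × 200%/8⌋ = $9,174; SL = ⌊$33,096/5⌋ = $6,619 → take DB $9,174. Book value $27,522.
Year 5: DB = ⌊$27,522 × 200%/8⌋ = $6,880; SL = ⌊$23,922/4⌋ = $5,980 → take DB $6,880. Book value $20,642.
Year 6: DB = ⌊$20,642 × 200%/8⌋ = $5,160; SL = ⌊$17,042/3⌋ = $5,680 → take SL $5,680. Book value $14,962.
Year 7: DB = ⌊$14,962 × 200%/8⌋ = $3,740; SL = ⌊$11,362/2⌋ = $5,681 → take SL $5,681. Book value $9,281.
Year 8 (final): $9,281 − $3,600 = $5,681. Book value $3,600.

$21,745; $16,309; $12,231; $9,174; $6,880; $5,680; $5,681; $5,681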